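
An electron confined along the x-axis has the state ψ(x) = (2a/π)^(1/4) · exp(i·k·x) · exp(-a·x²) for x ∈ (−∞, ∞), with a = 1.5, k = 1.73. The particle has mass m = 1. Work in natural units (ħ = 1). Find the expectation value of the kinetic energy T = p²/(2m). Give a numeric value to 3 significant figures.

T = −(ħ²/2m) d²/dx², so ⟨T⟩ = −(ħ²/2m) ∫ ψ*·ψ'' dx; with m = 1.
Gaussian moments: ∫x^(2j)·e^(−2ax²) dx = (2j−1)!!/(4a)^j · √(π/(2a)), odd powers integrate to 0; here √(π/(2a)) = 1.0233. Derivatives: ψ′ = (ik − 2ax)·ψ, ψ″ = ((ik − 2ax)² − 2a)·ψ; the odd-in-x pieces drop out.
⟨T⟩ = 2.2465.

2.25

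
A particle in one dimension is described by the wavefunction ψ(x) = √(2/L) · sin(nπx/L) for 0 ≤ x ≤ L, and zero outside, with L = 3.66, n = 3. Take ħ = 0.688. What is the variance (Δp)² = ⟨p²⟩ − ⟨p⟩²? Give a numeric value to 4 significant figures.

Compute ⟨p⟩ and ⟨p²⟩ separately; (Δp)² = ⟨p²⟩ − ⟨p⟩².
d/dx sin(nπx/L) = (nπ/L)·cos(nπx/L) and d²/dx² sin(nπx/L) = −(nπ/L)²·sin(nπx/L); on 0 ≤ x ≤ L, ∫sin²(nπx/L) dx = L/2 and ∫sin(nπx/L)·cos(nπx/L) dx = 0.
⟨p⟩ = 0.0000 and ⟨p²⟩ = 3.1388.
(Δp)² = 3.1388 − (0.0000)² = 3.1388.

3.139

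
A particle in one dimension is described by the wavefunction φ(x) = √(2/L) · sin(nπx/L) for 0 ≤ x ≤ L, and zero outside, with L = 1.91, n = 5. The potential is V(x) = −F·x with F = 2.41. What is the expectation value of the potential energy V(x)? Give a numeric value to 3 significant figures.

-2.30

⟨V⟩ = ∫ V(x)·|φ|² dx.
With sin²θ = (1 − cos2θ)/2 on 0 ≤ x ≤ L: ∫sin²(nπx/L) dx = L/2, ∫x·sin²(nπx/L) dx = L²/4, ∫x²·sin²(nπx/L) dx = L³·(1/6 − 1/(4n²π²)); higher powers xᵏ the same way, integrating xᵏ·cos(2nπx/L) by parts.
⟨V⟩ = -2.3016.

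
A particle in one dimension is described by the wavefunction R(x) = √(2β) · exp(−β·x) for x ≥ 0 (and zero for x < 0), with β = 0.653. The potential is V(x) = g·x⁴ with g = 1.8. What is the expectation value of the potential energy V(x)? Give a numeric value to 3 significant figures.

⟨V⟩ = ∫ V(x)·|R|² dx.
Every integrand reduces to terms xʲ·e^(−2βx) on [0, ∞); use ∫₀^∞ xʲ·e^(−2βx) dx = j!/(2β)^(j+1).
⟨V⟩ = 14.849.

14.8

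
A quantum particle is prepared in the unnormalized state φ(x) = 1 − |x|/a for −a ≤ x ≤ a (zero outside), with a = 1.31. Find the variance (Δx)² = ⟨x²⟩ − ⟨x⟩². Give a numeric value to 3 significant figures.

0.172

Compute ⟨x⟩ and ⟨x²⟩ separately, then (Δx)² = ⟨x²⟩ − ⟨x⟩².
φ is even, so ∫ over [−a, a] = 2∫₀ᵃ with φ = 1 − x/a there: ∫₀ᵃ (1 − x/a)² dx = a/3, ∫₀ᵃ x²(1 − x/a)² dx = a³/30, ∫₀ᵃ x⁴(1 − x/a)² dx = a⁵/105.
Normalization: ∫|φ|² dx = 0.87333.
⟨x⟩ = 0.0000 and ⟨x²⟩ = 0.17161.
(Δx)² = 0.17161 − (0.0000)² = 0.17161.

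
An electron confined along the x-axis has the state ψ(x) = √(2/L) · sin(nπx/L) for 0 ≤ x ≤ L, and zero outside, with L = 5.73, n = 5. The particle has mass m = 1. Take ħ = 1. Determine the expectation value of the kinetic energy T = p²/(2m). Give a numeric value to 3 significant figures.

3.76

T = −(ħ²/2m) d²/dx², so ⟨T⟩ = −(ħ²/2m) ∫ ψ*·ψ'' dx; with m = 1.
d/dx sin(nπx/L) = (nπ/L)·cos(nπx/L) and d²/dx² sin(nπx/L) = −(nπ/L)²·sin(nπx/L); on 0 ≤ x ≤ L, ∫sin²(nπx/L) dx = L/2 and ∫sin(nπx/L)·cos(nπx/L) dx = 0.
⟨T⟩ = 3.7575.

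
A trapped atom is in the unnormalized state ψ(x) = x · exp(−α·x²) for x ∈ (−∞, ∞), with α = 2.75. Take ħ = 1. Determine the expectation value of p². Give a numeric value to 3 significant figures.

p² ψ = −ħ² d²ψ/dx²; ⟨p²⟩ = −ħ² ∫ ψ*·ψ'' dx / ∫|ψ|² dx.
Expand each integrand as polynomial × e^(−2αx²) and use ∫x^(2j)·e^(−2αx²) dx = (2j−1)!!/(4α)^j · √(π/(2α)), odd powers → 0; here √(π/(2α)) = 0.75578. Differentiate with the product rule, d/dx e^(−αx²) = −2αx·e^(−αx²).
State is unnormalized: ∫|ψ|² dx = 0.068707, and ∫ψ*·(−ħ² ψ'') dx = 0.56683, so ⟨p²⟩ = 0.56683 / 0.068707.
⟨p²⟩ = 8.2500.

8.25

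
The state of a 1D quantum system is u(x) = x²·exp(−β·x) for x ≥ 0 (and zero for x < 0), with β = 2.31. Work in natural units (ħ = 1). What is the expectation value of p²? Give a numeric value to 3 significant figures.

1.78

p² u = −ħ² d²u/dx²; ⟨p²⟩ = −ħ² ∫ u*·u'' dx / ∫|u|² dx.
Differentiate x²·exp(−β·x) with the product rule; every integrand then reduces to terms xʲ·e^(−2βx) on [0, ∞), with ∫₀^∞ xʲ·e^(−2βx) dx = j!/(2β)^(j+1).
State is unnormalized: ∫|u|² dx = 0.011403, and ∫u*·(−ħ² u'') dx = 0.020282, so ⟨p²⟩ = 0.020282 / 0.011403.
⟨p²⟩ = 1.7787.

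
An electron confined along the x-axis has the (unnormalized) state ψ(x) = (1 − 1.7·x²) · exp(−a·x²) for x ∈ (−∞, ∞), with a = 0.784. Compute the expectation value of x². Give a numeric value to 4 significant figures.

⟨x²⟩ = ∫ x²·|ψ|² dx / ∫|ψ|² dx (integrals over the domain).
Expand each integrand as polynomial × e^(−2ax²) and use ∫x^(2j)·e^(−2ax²) dx = (2j−1)!!/(4a)^j · √(π/(2a)), odd powers → 0; here √(π/(2a)) = 1.4155.
State is unnormalized: ∫|ψ|² dx = 1.1287, and ∫ψ*·x²·ψ dx = 0.97287, so ⟨x²⟩ = 0.97287 / 1.1287.
⟨x²⟩ = 0.86193.

0.8619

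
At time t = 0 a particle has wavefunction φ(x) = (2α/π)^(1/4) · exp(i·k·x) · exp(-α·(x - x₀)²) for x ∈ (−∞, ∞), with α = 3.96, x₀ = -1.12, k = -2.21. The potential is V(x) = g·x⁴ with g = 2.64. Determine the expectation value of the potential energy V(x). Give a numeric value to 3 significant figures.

⟨V⟩ = ∫ V(x)·|φ|² dx.
Gaussian moments (u = x − x₀): ∫u^(2j)·e^(−2αu²) du = (2j−1)!!/(4α)^j · √(π/(2α)), odd powers integrate to 0; here √(π/(2α)) = 0.62981.
⟨V⟩ = 5.4401.

5.44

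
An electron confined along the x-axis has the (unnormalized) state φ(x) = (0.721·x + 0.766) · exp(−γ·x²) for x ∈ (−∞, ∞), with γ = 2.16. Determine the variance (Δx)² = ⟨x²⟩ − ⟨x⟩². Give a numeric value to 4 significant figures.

Compute ⟨x⟩ and ⟨x²⟩ separately, then (Δx)² = ⟨x²⟩ − ⟨x⟩².
Expand each integrand as polynomial × e^(−2γx²) and use ∫x^(2j)·e^(−2γx²) dx = (2j−1)!!/(4γ)^j · √(π/(2γ)), odd powers → 0; here √(π/(2γ)) = 0.85277.
Normalization: ∫|φ|² dx = 0.55168.
⟨x⟩ = 0.19762 and ⟨x²⟩ = 0.13727.
(Δx)² = 0.13727 − (0.19762)² = 0.098216.

0.09822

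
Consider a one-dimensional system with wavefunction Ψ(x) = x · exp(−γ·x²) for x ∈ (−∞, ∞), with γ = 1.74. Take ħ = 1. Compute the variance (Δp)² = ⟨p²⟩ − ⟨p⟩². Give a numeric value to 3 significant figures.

Compute ⟨p⟩ and ⟨p²⟩ separately; (Δp)² = ⟨p²⟩ − ⟨p⟩².
Expand each integrand as polynomial × e^(−2γx²) and use ∫x^(2j)·e^(−2γx²) dx = (2j−1)!!/(4γ)^j · √(π/(2γ)), odd powers → 0; here √(π/(2γ)) = 0.95013. Differentiate with the product rule, d/dx e^(−γx²) = −2γx·e^(−γx²).
Normalization: ∫|Ψ|² dx = 0.13651.
⟨p⟩ = 0.0000 and ⟨p²⟩ = 5.2200.
(Δp)² = 5.2200 − (0.0000)² = 5.2200.

5.22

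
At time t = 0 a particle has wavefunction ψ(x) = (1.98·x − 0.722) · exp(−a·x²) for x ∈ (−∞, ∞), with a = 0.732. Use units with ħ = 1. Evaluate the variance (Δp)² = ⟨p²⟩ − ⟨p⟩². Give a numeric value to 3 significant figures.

1.79

Compute ⟨p⟩ and ⟨p²⟩ separately; (Δp)² = ⟨p²⟩ − ⟨p⟩².
Expand each integrand as polynomial × e^(−2ax²) and use ∫x^(2j)·e^(−2ax²) dx = (2j−1)!!/(4a)^j · √(π/(2a)), odd powers → 0; here √(π/(2a)) = 1.4649. Differentiate with the product rule, d/dx e^(−ax²) = −2ax·e^(−ax²).
Normalization: ∫|ψ|² dx = 2.7250.
⟨p⟩ = 0.0000 and ⟨p²⟩ = 1.7857.
(Δp)² = 1.7857 − (0.0000)² = 1.7857.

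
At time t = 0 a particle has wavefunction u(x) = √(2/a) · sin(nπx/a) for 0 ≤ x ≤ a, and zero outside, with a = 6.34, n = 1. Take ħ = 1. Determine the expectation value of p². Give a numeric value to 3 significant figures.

0.246

p² u = −ħ² d²u/dx²; ⟨p²⟩ = −ħ² ∫ u*·u'' dx.
d/dx sin(nπx/a) = (nπ/a)·cos(nπx/a) and d²/dx² sin(nπx/a) = −(nπ/a)²·sin(nπx/a); on 0 ≤ x ≤ a, ∫sin²(nπx/a) dx = a/2 and ∫sin(nπx/a)·cos(nπx/a) dx = 0.
⟨p²⟩ = 0.24554.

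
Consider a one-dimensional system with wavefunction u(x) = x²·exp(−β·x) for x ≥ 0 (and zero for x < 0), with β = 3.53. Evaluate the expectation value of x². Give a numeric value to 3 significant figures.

0.602

⟨x²⟩ = ∫ x²·|u|² dx / ∫|u|² dx (integrals over the domain).
Every integrand reduces to terms xʲ·e^(−2βx) on [0, ∞); use ∫₀^∞ xʲ·e^(−2βx) dx = j!/(2β)^(j+1).
State is unnormalized: ∫|u|² dx = 0.0013683, and ∫u*·x²·u dx = 0.00082357, so ⟨x²⟩ = 0.00082357 / 0.0013683.
⟨x²⟩ = 0.60188.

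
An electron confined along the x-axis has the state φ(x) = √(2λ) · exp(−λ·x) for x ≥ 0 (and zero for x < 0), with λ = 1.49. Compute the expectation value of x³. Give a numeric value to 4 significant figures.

⟨x³⟩ = ∫ x³·|φ|² dx (integrals over the domain).
Every integrand reduces to terms xʲ·e^(−2λx) on [0, ∞); use ∫₀^∞ xʲ·e^(−2λx) dx = j!/(2λ)^(j+1).
⟨x³⟩ = 0.22673.

0.2267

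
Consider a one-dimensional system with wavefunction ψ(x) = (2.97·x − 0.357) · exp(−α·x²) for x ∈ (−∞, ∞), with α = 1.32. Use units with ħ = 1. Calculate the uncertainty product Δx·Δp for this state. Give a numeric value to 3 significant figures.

Δx = √(⟨x²⟩−⟨x⟩²), Δp = √(⟨p²⟩−⟨p⟩²).
Expand each integrand as polynomial × e^(−2αx²) and use ∫x^(2j)·e^(−2αx²) dx = (2j−1)!!/(4α)^j · √(π/(2α)), odd powers → 0; here √(π/(2α)) = 1.0909. Differentiate with the product rule, d/dx e^(−αx²) = −2αx·e^(−αx²).
Normalization: ∫|ψ|² dx = 1.9615.
⟨x⟩ = -0.22336, ⟨x²⟩ = 0.54133 ⇒ Δx = 0.70103.
⟨p⟩ = 0.0000, ⟨p²⟩ = 3.7729 ⇒ Δp = 1.9424.
Δx·Δp = 1.3617.

1.36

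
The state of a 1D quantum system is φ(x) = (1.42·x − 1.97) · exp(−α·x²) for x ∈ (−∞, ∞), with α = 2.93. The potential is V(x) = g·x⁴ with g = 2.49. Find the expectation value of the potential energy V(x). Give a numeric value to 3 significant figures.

⟨V⟩ = ∫ V(x)·|φ|² dx / ∫|φ|² dx.
Expand each integrand as polynomial × e^(−2αx²) and use ∫x^(2j)·e^(−2αx²) dx = (2j−1)!!/(4α)^j · √(π/(2α)), odd powers → 0; here √(π/(2α)) = 0.73219.
State is unnormalized: ∫|φ|² dx = 2.9675, and ∫φ*·V(x)·φ dx = 0.18879, so ⟨V⟩ = 0.18879 / 2.9675.
⟨V⟩ = 0.063618.

0.0636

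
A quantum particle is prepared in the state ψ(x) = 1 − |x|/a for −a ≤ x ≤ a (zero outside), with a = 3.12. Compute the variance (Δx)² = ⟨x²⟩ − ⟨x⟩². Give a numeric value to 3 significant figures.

Compute ⟨x⟩ and ⟨x²⟩ separately, then (Δx)² = ⟨x²⟩ − ⟨x⟩².
ψ is even, so ∫ over [−a, a] = 2∫₀ᵃ with ψ = 1 − x/a there: ∫₀ᵃ (1 − x/a)² dx = a/3, ∫₀ᵃ x²(1 − x/a)² dx = a³/30, ∫₀ᵃ x⁴(1 − x/a)² dx = a⁵/105.
Normalization: ∫|ψ|² dx = 2.0800.
⟨x⟩ = 0.0000 and ⟨x²⟩ = 0.97344.
(Δx)² = 0.97344 − (0.0000)² = 0.97344.

0.973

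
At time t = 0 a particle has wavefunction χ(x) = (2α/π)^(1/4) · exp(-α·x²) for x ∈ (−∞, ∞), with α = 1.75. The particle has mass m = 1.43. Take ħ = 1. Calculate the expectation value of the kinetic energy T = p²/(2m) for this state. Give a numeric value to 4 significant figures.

T = −(ħ²/2m) d²/dx², so ⟨T⟩ = −(ħ²/2m) ∫ χ*·χ'' dx; with m = 1.43.
Gaussian moments: ∫x^(2j)·e^(−2αx²) dx = (2j−1)!!/(4α)^j · √(π/(2α)), odd powers integrate to 0; here √(π/(2α)) = 0.94742. Derivatives: d/dx e^(−αx²) = −2αx·e^(−αx²), d²/dx² e^(−αx²) = (4α²x² − 2α)·e^(−αx²).
⟨T⟩ = 0.61189.

0.6119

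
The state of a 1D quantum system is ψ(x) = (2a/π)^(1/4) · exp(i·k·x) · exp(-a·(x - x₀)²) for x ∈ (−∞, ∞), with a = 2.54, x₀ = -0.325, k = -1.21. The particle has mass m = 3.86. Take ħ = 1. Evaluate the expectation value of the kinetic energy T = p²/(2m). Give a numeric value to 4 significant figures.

0.5187

T = −(ħ²/2m) d²/dx², so ⟨T⟩ = −(ħ²/2m) ∫ ψ*·ψ'' dx; with m = 3.86.
Gaussian moments (u = x − x₀): ∫u^(2j)·e^(−2au²) du = (2j−1)!!/(4a)^j · √(π/(2a)), odd powers integrate to 0; here √(π/(2a)) = 0.78640. Derivatives: ψ′ = (ik − 2au)·ψ, ψ″ = ((ik − 2au)² − 2a)·ψ; the odd-in-u pieces drop out.
⟨T⟩ = 0.51867.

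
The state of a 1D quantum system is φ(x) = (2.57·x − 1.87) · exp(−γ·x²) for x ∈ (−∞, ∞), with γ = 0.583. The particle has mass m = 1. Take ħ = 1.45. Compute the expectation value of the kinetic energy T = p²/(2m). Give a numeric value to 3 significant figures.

T = −(ħ²/2m) d²/dx², so ⟨T⟩ = −(ħ²/2m) ∫ φ*·φ'' dx / ∫|φ|² dx; with m = 1.
Expand each integrand as polynomial × e^(−2γx²) and use ∫x^(2j)·e^(−2γx²) dx = (2j−1)!!/(4γ)^j · √(π/(2γ)), odd powers → 0; here √(π/(2γ)) = 1.6414. Differentiate with the product rule, d/dx e^(−γx²) = −2γx·e^(−γx²).
State is unnormalized: ∫|φ|² dx = 10.389, and ∫φ*·(−ħ²/2m · φ'') dx = 12.066, so ⟨T⟩ = 12.066 / 10.389.
⟨T⟩ = 1.1614.

1.16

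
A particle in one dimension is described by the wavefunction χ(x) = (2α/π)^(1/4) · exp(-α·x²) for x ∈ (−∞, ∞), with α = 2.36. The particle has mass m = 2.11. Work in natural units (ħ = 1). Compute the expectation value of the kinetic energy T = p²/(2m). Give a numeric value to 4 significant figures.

T = −(ħ²/2m) d²/dx², so ⟨T⟩ = −(ħ²/2m) ∫ χ*·χ'' dx; with m = 2.11.
Gaussian moments: ∫x^(2j)·e^(−2αx²) dx = (2j−1)!!/(4α)^j · √(π/(2α)), odd powers integrate to 0; here √(π/(2α)) = 0.81584. Derivatives: d/dx e^(−αx²) = −2αx·e^(−αx²), d²/dx² e^(−αx²) = (4α²x² − 2α)·e^(−αx²).
⟨T⟩ = 0.55924.

0.5592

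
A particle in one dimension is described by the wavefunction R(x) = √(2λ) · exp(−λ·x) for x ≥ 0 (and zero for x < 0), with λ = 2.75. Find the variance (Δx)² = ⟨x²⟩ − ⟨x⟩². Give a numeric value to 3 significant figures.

Compute ⟨x⟩ and ⟨x²⟩ separately, then (Δx)² = ⟨x²⟩ − ⟨x⟩².
Every integrand reduces to terms xʲ·e^(−2λx) on [0, ∞); use ∫₀^∞ xʲ·e^(−2λx) dx = j!/(2λ)^(j+1).
⟨x⟩ = 0.18182 and ⟨x²⟩ = 0.066116.
(Δx)² = 0.066116 − (0.18182)² = 0.033058.

0.0331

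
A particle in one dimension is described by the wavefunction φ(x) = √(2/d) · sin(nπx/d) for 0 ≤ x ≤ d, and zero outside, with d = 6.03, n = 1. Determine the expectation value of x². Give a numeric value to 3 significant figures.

⟨x²⟩ = ∫ x²·|φ|² dx (integrals over the domain).
With sin²θ = (1 − cos2θ)/2 on 0 ≤ x ≤ d: ∫sin²(nπx/d) dx = d/2, ∫x·sin²(nπx/d) dx = d²/4, ∫x²·sin²(nπx/d) dx = d³·(1/6 − 1/(4n²π²)); higher powers xᵏ the same way, integrating xᵏ·cos(2nπx/d) by parts.
⟨x²⟩ = 10.278.

10.3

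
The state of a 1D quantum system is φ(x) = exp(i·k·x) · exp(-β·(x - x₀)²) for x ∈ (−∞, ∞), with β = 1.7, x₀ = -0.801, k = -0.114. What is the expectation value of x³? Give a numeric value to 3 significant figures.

-0.867

⟨x³⟩ = ∫ x³·|φ|² dx / ∫|φ|² dx (integrals over the domain).
Gaussian moments (u = x − x₀): ∫u^(2j)·e^(−2βu²) du = (2j−1)!!/(4β)^j · √(π/(2β)), odd powers integrate to 0; here √(π/(2β)) = 0.96125.
State is unnormalized: ∫|φ|² dx = 0.96125, and ∫φ*·x³·φ dx = -0.83370, so ⟨x³⟩ = -0.83370 / 0.96125.
⟨x³⟩ = -0.86730.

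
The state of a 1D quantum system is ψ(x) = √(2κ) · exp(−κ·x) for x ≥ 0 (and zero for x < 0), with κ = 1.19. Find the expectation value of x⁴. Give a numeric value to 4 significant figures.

0.7480

⟨x⁴⟩ = ∫ x⁴·|ψ|² dx (integrals over the domain).
Every integrand reduces to terms xʲ·e^(−2κx) on [0, ∞); use ∫₀^∞ xʲ·e^(−2κx) dx = j!/(2κ)^(j+1).
⟨x⁴⟩ = 0.74800.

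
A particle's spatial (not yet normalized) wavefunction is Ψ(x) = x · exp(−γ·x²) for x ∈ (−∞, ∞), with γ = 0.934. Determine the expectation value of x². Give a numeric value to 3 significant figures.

0.803

⟨x²⟩ = ∫ x²·|Ψ|² dx / ∫|Ψ|² dx (integrals over the domain).
Expand each integrand as polynomial × e^(−2γx²) and use ∫x^(2j)·e^(−2γx²) dx = (2j−1)!!/(4γ)^j · √(π/(2γ)), odd powers → 0; here √(π/(2γ)) = 1.2968.
State is unnormalized: ∫|Ψ|² dx = 0.34712, and ∫Ψ*·x²·Ψ dx = 0.27874, so ⟨x²⟩ = 0.27874 / 0.34712.
⟨x²⟩ = 0.80300.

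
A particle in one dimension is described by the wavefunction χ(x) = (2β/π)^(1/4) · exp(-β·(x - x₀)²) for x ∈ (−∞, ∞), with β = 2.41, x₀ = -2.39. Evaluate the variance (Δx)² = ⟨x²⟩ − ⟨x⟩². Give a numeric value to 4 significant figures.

Compute ⟨x⟩ and ⟨x²⟩ separately, then (Δx)² = ⟨x²⟩ − ⟨x⟩².
Gaussian moments (u = x − x₀): ∫u^(2j)·e^(−2βu²) du = (2j−1)!!/(4β)^j · √(π/(2β)), odd powers integrate to 0; here √(π/(2β)) = 0.80733.
⟨x⟩ = -2.3900 and ⟨x²⟩ = 5.8158.
(Δx)² = 5.8158 − (-2.3900)² = 0.10373.

0.1037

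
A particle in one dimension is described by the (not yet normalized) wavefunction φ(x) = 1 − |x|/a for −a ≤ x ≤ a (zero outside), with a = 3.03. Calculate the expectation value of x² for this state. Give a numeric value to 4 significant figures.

0.9181

⟨x²⟩ = ∫ x²·|φ|² dx / ∫|φ|² dx (integrals over the domain).
φ is even, so ∫ over [−a, a] = 2∫₀ᵃ with φ = 1 − x/a there: ∫₀ᵃ (1 − x/a)² dx = a/3, ∫₀ᵃ x²(1 − x/a)² dx = a³/30, ∫₀ᵃ x⁴(1 − x/a)² dx = a⁵/105.
State is unnormalized: ∫|φ|² dx = 2.0200, and ∫φ*·x²·φ dx = 1.8545, so ⟨x²⟩ = 1.8545 / 2.0200.
⟨x²⟩ = 0.91809.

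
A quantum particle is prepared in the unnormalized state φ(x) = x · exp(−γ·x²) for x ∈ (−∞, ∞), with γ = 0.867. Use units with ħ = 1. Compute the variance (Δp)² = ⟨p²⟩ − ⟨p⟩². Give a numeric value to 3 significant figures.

2.60

Compute ⟨p⟩ and ⟨p²⟩ separately; (Δp)² = ⟨p²⟩ − ⟨p⟩².
Expand each integrand as polynomial × e^(−2γx²) and use ∫x^(2j)·e^(−2γx²) dx = (2j−1)!!/(4γ)^j · √(π/(2γ)), odd powers → 0; here √(π/(2γ)) = 1.3460. Differentiate with the product rule, d/dx e^(−γx²) = −2γx·e^(−γx²).
Normalization: ∫|φ|² dx = 0.38812.
⟨p⟩ = 0.0000 and ⟨p²⟩ = 2.6010.
(Δp)² = 2.6010 − (0.0000)² = 2.6010.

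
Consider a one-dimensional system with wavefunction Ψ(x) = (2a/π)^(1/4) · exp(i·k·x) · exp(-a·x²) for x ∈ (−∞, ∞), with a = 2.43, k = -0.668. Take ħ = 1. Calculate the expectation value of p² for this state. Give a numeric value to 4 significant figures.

2.876

p² Ψ = −ħ² d²Ψ/dx²; ⟨p²⟩ = −ħ² ∫ Ψ*·Ψ'' dx.
Gaussian moments: ∫x^(2j)·e^(−2ax²) dx = (2j−1)!!/(4a)^j · √(π/(2a)), odd powers integrate to 0; here √(π/(2a)) = 0.80400. Derivatives: Ψ′ = (ik − 2ax)·Ψ, Ψ″ = ((ik − 2ax)² − 2a)·Ψ; the odd-in-x pieces drop out.
⟨p²⟩ = 2.8762.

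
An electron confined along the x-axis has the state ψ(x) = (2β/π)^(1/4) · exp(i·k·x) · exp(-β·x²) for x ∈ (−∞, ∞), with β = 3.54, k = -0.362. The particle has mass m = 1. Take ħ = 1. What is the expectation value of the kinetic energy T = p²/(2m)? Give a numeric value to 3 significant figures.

T = −(ħ²/2m) d²/dx², so ⟨T⟩ = −(ħ²/2m) ∫ ψ*·ψ'' dx; with m = 1.
Gaussian moments: ∫x^(2j)·e^(−2βx²) dx = (2j−1)!!/(4β)^j · √(π/(2β)), odd powers integrate to 0; here √(π/(2β)) = 0.66613. Derivatives: ψ′ = (ik − 2βx)·ψ, ψ″ = ((ik − 2βx)² − 2β)·ψ; the odd-in-x pieces drop out.
⟨T⟩ = 1.8355.

1.84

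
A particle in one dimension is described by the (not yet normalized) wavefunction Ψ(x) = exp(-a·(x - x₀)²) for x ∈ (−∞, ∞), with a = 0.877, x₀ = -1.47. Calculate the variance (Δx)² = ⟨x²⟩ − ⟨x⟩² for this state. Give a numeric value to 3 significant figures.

Compute ⟨x⟩ and ⟨x²⟩ separately, then (Δx)² = ⟨x²⟩ − ⟨x⟩².
Gaussian moments (u = x − x₀): ∫u^(2j)·e^(−2au²) du = (2j−1)!!/(4a)^j · √(π/(2a)), odd powers integrate to 0; here √(π/(2a)) = 1.3383.
Normalization: ∫|Ψ|² dx = 1.3383.
⟨x⟩ = -1.4700 and ⟨x²⟩ = 2.4460.
(Δx)² = 2.4460 − (-1.4700)² = 0.28506.

0.285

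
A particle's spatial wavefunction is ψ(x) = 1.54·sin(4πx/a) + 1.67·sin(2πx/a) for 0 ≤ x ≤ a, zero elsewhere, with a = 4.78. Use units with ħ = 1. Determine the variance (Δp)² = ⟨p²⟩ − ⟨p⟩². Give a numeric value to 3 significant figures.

Compute ⟨p⟩ and ⟨p²⟩ separately; (Δp)² = ⟨p²⟩ − ⟨p⟩².
d²/dx² sin(jπx/a) = −(jπ/a)²·sin(jπx/a); on 0 ≤ x ≤ a, ∫sin²(jπx/a) dx = a/2 and ∫sin(jπx/a)·sin(lπx/a) dx = 0 for j ≠ l, so only diagonal terms survive in ∫|ψ|² and ∫ψ·ψ″; ∫ψ·ψ′ dx = [ψ²/2] between the walls = 0.
Normalization: ∫|ψ|² dx = 12.334.
⟨p⟩ = 0.0000 and ⟨p²⟩ = 4.1100.
(Δp)² = 4.1100 − (0.0000)² = 4.1100.

4.11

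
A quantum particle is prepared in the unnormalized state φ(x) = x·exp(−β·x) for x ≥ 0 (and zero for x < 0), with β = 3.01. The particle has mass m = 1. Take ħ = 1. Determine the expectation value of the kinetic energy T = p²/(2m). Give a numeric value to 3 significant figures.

4.53

T = −(ħ²/2m) d²/dx², so ⟨T⟩ = −(ħ²/2m) ∫ φ*·φ'' dx / ∫|φ|² dx; with m = 1.
Differentiate x·exp(−β·x) with the product rule; every integrand then reduces to terms xʲ·e^(−2βx) on [0, ∞), with ∫₀^∞ xʲ·e^(−2βx) dx = j!/(2β)^(j+1).
State is unnormalized: ∫|φ|² dx = 0.0091673, and ∫φ*·(−ħ²/2m · φ'') dx = 0.041528, so ⟨T⟩ = 0.041528 / 0.0091673.
⟨T⟩ = 4.5301.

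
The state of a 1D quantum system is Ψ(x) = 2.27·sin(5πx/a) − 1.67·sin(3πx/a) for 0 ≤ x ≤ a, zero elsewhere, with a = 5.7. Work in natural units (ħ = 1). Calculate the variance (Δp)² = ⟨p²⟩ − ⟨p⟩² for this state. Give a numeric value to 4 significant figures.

5.888

Compute ⟨p⟩ and ⟨p²⟩ separately; (Δp)² = ⟨p²⟩ − ⟨p⟩².
d²/dx² sin(jπx/a) = −(jπ/a)²·sin(jπx/a); on 0 ≤ x ≤ a, ∫sin²(jπx/a) dx = a/2 and ∫sin(jπx/a)·sin(lπx/a) dx = 0 for j ≠ l, so only diagonal terms survive in ∫|Ψ|² and ∫Ψ·Ψ″; ∫Ψ·Ψ′ dx = [Ψ²/2] between the walls = 0.
Normalization: ∫|Ψ|² dx = 22.634.
⟨p⟩ = 0.0000 and ⟨p²⟩ = 5.8875.
(Δp)² = 5.8875 − (0.0000)² = 5.8875.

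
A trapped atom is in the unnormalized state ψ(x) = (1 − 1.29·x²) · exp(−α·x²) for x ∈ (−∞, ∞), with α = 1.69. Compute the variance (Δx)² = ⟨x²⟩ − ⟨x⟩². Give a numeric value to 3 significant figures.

Compute ⟨x⟩ and ⟨x²⟩ separately, then (Δx)² = ⟨x²⟩ − ⟨x⟩².
Expand each integrand as polynomial × e^(−2αx²) and use ∫x^(2j)·e^(−2αx²) dx = (2j−1)!!/(4α)^j · √(π/(2α)), odd powers → 0; here √(π/(2α)) = 0.96409.
Normalization: ∫|ψ|² dx = 0.70146.
⟨x⟩ = 0.0000 and ⟨x²⟩ = 0.081582.
(Δx)² = 0.081582 − (0.0000)² = 0.081582.

0.0816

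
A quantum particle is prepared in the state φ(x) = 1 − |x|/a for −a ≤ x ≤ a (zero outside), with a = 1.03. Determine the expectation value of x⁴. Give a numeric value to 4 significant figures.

0.03216

⟨x⁴⟩ = ∫ x⁴·|φ|² dx / ∫|φ|² dx (integrals over the domain).
φ is even, so ∫ over [−a, a] = 2∫₀ᵃ with φ = 1 − x/a there: ∫₀ᵃ (1 − x/a)² dx = a/3, ∫₀ᵃ x²(1 − x/a)² dx = a³/30, ∫₀ᵃ x⁴(1 − x/a)² dx = a⁵/105.
State is unnormalized: ∫|φ|² dx = 0.68667, and ∫φ*·x⁴·φ dx = 0.022081, so ⟨x⁴⟩ = 0.022081 / 0.68667.
⟨x⁴⟩ = 0.032157.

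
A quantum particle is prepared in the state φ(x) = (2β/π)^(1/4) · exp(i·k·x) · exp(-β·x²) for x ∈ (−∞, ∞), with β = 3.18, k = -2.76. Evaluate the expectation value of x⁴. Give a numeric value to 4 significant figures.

0.01854

⟨x⁴⟩ = ∫ x⁴·|φ|² dx (integrals over the domain).
Gaussian moments: ∫x^(2j)·e^(−2βx²) dx = (2j−1)!!/(4β)^j · √(π/(2β)), odd powers integrate to 0; here √(π/(2β)) = 0.70282.
⟨x⁴⟩ = 0.018542.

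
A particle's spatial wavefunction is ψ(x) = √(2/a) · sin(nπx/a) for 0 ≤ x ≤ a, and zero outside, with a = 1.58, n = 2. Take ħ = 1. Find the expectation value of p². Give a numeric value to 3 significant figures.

p² ψ = −ħ² d²ψ/dx²; ⟨p²⟩ = −ħ² ∫ ψ*·ψ'' dx.
d/dx sin(nπx/a) = (nπ/a)·cos(nπx/a) and d²/dx² sin(nπx/a) = −(nπ/a)²·sin(nπx/a); on 0 ≤ x ≤ a, ∫sin²(nπx/a) dx = a/2 and ∫sin(nπx/a)·cos(nπx/a) dx = 0.
⟨p²⟩ = 15.814.

15.8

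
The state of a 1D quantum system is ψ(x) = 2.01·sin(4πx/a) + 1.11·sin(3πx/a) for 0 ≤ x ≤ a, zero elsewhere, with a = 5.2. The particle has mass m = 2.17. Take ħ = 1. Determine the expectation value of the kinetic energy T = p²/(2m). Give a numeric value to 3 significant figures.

T = −(ħ²/2m) d²/dx², so ⟨T⟩ = −(ħ²/2m) ∫ ψ*·ψ'' dx / ∫|ψ|² dx; with m = 2.17.
d²/dx² sin(jπx/a) = −(jπ/a)²·sin(jπx/a); on 0 ≤ x ≤ a, ∫sin²(jπx/a) dx = a/2 and ∫sin(jπx/a)·sin(lπx/a) dx = 0 for j ≠ l, so only diagonal terms survive in ∫|ψ|² and ∫ψ·ψ″; ∫ψ·ψ′ dx = [ψ²/2] between the walls = 0.
State is unnormalized: ∫|ψ|² dx = 13.708, and ∫ψ*·(−ħ²/2m · ψ'') dx = 16.560, so ⟨T⟩ = 16.560 / 13.708.
⟨T⟩ = 1.2080.

1.21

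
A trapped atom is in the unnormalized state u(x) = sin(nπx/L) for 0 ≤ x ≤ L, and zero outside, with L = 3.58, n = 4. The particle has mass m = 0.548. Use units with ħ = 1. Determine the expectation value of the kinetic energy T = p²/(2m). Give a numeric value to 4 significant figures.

11.24

T = −(ħ²/2m) d²/dx², so ⟨T⟩ = −(ħ²/2m) ∫ u*·u'' dx / ∫|u|² dx; with m = 0.548.
d/dx sin(nπx/L) = (nπ/L)·cos(nπx/L) and d²/dx² sin(nπx/L) = −(nπ/L)²·sin(nπx/L); on 0 ≤ x ≤ L, ∫sin²(nπx/L) dx = L/2 and ∫sin(nπx/L)·cos(nπx/L) dx = 0.
State is unnormalized: ∫|u|² dx = 1.7900, and ∫u*·(−ħ²/2m · u'') dx = 20.123, so ⟨T⟩ = 20.123 / 1.7900.
⟨T⟩ = 11.242.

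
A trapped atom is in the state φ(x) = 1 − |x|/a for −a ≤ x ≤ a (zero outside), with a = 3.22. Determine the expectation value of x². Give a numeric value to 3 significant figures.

⟨x²⟩ = ∫ x²·|φ|² dx / ∫|φ|² dx (integrals over the domain).
φ is even, so ∫ over [−a, a] = 2∫₀ᵃ with φ = 1 − x/a there: ∫₀ᵃ (1 − x/a)² dx = a/3, ∫₀ᵃ x²(1 − x/a)² dx = a³/30, ∫₀ᵃ x⁴(1 − x/a)² dx = a⁵/105.
State is unnormalized: ∫|φ|² dx = 2.1467, and ∫φ*·x²·φ dx = 2.2257, so ⟨x²⟩ = 2.2257 / 2.1467.
⟨x²⟩ = 1.0368.

1.04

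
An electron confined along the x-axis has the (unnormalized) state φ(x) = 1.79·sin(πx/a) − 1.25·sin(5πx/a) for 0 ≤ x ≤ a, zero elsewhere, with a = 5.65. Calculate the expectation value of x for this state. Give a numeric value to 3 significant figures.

⟨x⟩ = ∫ x·|φ|² dx / ∫|φ|² dx (integrals over the domain).
On 0 ≤ x ≤ a (j ≠ l): ∫sin²(jπx/a) dx = a/2, ∫sin(jπx/a)·sin(lπx/a) dx = 0; diagonal moments ∫x·sin²(jπx/a) dx = a²/4, ∫x²·sin²(jπx/a) dx = a³·(1/6 − 1/(4j²π²)); cross terms ∫x·sin(jπx/a)·sin(lπx/a) dx = 0 for j + l even and −4jla²/(π²(j² − l²)²) for j + l odd, ∫x²·sin(jπx/a)·sin(lπx/a) dx = (−1)^(j+l)·4jla³/(π²(j² − l²)²); higher powers the same way via product-to-sum and parts.
State is unnormalized: ∫|φ|² dx = 13.466, and ∫φ*·x·φ dx = 38.040, so ⟨x⟩ = 38.040 / 13.466.
⟨x⟩ = 2.8250.

2.83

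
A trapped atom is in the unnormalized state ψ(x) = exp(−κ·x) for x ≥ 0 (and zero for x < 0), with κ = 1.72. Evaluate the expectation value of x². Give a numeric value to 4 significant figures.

⟨x²⟩ = ∫ x²·|ψ|² dx / ∫|ψ|² dx (integrals over the domain).
Every integrand reduces to terms xʲ·e^(−2κx) on [0, ∞); use ∫₀^∞ xʲ·e^(−2κx) dx = j!/(2κ)^(j+1).
State is unnormalized: ∫|ψ|² dx = 0.29070, and ∫ψ*·x²·ψ dx = 0.049131, so ⟨x²⟩ = 0.049131 / 0.29070.
⟨x²⟩ = 0.16901.

0.1690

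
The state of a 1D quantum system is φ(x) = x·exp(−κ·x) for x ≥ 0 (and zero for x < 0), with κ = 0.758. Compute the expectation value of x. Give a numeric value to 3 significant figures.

⟨x⟩ = ∫ x·|φ|² dx / ∫|φ|² dx (integrals over the domain).
Every integrand reduces to terms xʲ·e^(−2κx) on [0, ∞); use ∫₀^∞ xʲ·e^(−2κx) dx = j!/(2κ)^(j+1).
State is unnormalized: ∫|φ|² dx = 0.57403, and ∫φ*·x·φ dx = 1.1359, so ⟨x⟩ = 1.1359 / 0.57403.
⟨x⟩ = 1.9789.

1.98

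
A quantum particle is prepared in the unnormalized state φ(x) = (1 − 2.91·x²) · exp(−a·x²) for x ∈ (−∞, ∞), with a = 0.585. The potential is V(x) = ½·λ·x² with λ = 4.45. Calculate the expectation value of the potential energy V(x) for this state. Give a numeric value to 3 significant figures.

5.05

⟨V⟩ = ∫ V(x)·|φ|² dx / ∫|φ|² dx.
Expand each integrand as polynomial × e^(−2ax²) and use ∫x^(2j)·e^(−2ax²) dx = (2j−1)!!/(4a)^j · √(π/(2a)), odd powers → 0; here √(π/(2a)) = 1.6386.
State is unnormalized: ∫|φ|² dx = 5.1656, and ∫φ*·V(x)·φ dx = 26.077, so ⟨V⟩ = 26.077 / 5.1656.
⟨V⟩ = 5.0482.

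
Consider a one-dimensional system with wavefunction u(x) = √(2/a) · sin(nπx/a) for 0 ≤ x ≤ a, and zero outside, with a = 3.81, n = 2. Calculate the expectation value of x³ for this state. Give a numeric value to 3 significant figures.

⟨x³⟩ = ∫ x³·|u|² dx (integrals over the domain).
With sin²θ = (1 − cos2θ)/2 on 0 ≤ x ≤ a: ∫sin²(nπx/a) dx = a/2, ∫x·sin²(nπx/a) dx = a²/4, ∫x²·sin²(nπx/a) dx = a³·(1/6 − 1/(4n²π²)); higher powers xᵏ the same way, integrating xᵏ·cos(2nπx/a) by parts.
⟨x³⟩ = 12.776.

12.8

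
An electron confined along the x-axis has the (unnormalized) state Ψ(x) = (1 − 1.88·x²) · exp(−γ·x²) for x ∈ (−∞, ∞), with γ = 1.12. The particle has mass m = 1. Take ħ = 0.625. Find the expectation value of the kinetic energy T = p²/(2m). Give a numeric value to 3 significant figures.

0.975

T = −(ħ²/2m) d²/dx², so ⟨T⟩ = −(ħ²/2m) ∫ Ψ*·Ψ'' dx / ∫|Ψ|² dx; with m = 1.
Expand each integrand as polynomial × e^(−2γx²) and use ∫x^(2j)·e^(−2γx²) dx = (2j−1)!!/(4γ)^j · √(π/(2γ)), odd powers → 0; here √(π/(2γ)) = 1.1843. Differentiate with the product rule, d/dx e^(−γx²) = −2γx·e^(−γx²).
State is unnormalized: ∫|Ψ|² dx = 0.81598, and ∫Ψ*·(−ħ²/2m · Ψ'') dx = 0.79583, so ⟨T⟩ = 0.79583 / 0.81598.
⟨T⟩ = 0.97530.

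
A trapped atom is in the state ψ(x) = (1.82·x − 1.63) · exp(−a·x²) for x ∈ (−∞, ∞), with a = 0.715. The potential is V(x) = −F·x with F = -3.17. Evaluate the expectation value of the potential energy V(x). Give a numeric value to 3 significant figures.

⟨V⟩ = ∫ V(x)·|ψ|² dx / ∫|ψ|² dx.
Expand each integrand as polynomial × e^(−2ax²) and use ∫x^(2j)·e^(−2ax²) dx = (2j−1)!!/(4a)^j · √(π/(2a)), odd powers → 0; here √(π/(2a)) = 1.4822.
State is unnormalized: ∫|ψ|² dx = 5.6547, and ∫ψ*·V(x)·ψ dx = -9.7474, so ⟨V⟩ = -9.7474 / 5.6547.
⟨V⟩ = -1.7238.

-1.72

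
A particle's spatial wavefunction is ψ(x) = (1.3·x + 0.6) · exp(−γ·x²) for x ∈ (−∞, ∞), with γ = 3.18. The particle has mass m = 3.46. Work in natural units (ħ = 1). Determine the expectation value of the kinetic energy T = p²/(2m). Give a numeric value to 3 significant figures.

0.707

T = −(ħ²/2m) d²/dx², so ⟨T⟩ = −(ħ²/2m) ∫ ψ*·ψ'' dx / ∫|ψ|² dx; with m = 3.46.
Expand each integrand as polynomial × e^(−2γx²) and use ∫x^(2j)·e^(−2γx²) dx = (2j−1)!!/(4γ)^j · √(π/(2γ)), odd powers → 0; here √(π/(2γ)) = 0.70282. Differentiate with the product rule, d/dx e^(−γx²) = −2γx·e^(−γx²).
State is unnormalized: ∫|ψ|² dx = 0.34639, and ∫ψ*·(−ħ²/2m · ψ'') dx = 0.24500, so ⟨T⟩ = 0.24500 / 0.34639.
⟨T⟩ = 0.70729.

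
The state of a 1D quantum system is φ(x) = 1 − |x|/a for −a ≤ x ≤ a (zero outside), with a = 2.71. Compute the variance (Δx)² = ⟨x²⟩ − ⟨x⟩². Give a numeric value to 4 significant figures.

0.7344

Compute ⟨x⟩ and ⟨x²⟩ separately, then (Δx)² = ⟨x²⟩ − ⟨x⟩².
φ is even, so ∫ over [−a, a] = 2∫₀ᵃ with φ = 1 − x/a there: ∫₀ᵃ (1 − x/a)² dx = a/3, ∫₀ᵃ x²(1 − x/a)² dx = a³/30, ∫₀ᵃ x⁴(1 − x/a)² dx = a⁵/105.
Normalization: ∫|φ|² dx = 1.8067.
⟨x⟩ = 0.0000 and ⟨x²⟩ = 0.73441.
(Δx)² = 0.73441 − (0.0000)² = 0.73441.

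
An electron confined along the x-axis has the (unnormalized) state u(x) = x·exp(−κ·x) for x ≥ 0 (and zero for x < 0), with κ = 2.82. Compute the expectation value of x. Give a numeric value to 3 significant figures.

⟨x⟩ = ∫ x·|u|² dx / ∫|u|² dx (integrals over the domain).
Every integrand reduces to terms xʲ·e^(−2κx) on [0, ∞); use ∫₀^∞ xʲ·e^(−2κx) dx = j!/(2κ)^(j+1).
State is unnormalized: ∫|u|² dx = 0.011148, and ∫u*·x·u dx = 0.0059297, so ⟨x⟩ = 0.0059297 / 0.011148.
⟨x⟩ = 0.53191.

0.532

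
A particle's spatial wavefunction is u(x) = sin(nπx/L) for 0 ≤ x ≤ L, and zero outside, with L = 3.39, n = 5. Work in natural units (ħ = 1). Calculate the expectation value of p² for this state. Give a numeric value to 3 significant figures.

21.5

p² u = −ħ² d²u/dx²; ⟨p²⟩ = −ħ² ∫ u*·u'' dx / ∫|u|² dx.
d/dx sin(nπx/L) = (nπ/L)·cos(nπx/L) and d²/dx² sin(nπx/L) = −(nπ/L)²·sin(nπx/L); on 0 ≤ x ≤ L, ∫sin²(nπx/L) dx = L/2 and ∫sin(nπx/L)·cos(nπx/L) dx = 0.
State is unnormalized: ∫|u|² dx = 1.6950, and ∫u*·(−ħ² u'') dx = 36.392, so ⟨p²⟩ = 36.392 / 1.6950.
⟨p²⟩ = 21.470.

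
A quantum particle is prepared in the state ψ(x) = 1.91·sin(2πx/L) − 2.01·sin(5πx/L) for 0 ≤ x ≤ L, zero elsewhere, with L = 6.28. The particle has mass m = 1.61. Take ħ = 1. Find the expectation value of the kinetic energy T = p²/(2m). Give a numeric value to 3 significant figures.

T = −(ħ²/2m) d²/dx², so ⟨T⟩ = −(ħ²/2m) ∫ ψ*·ψ'' dx / ∫|ψ|² dx; with m = 1.61.
d²/dx² sin(jπx/L) = −(jπ/L)²·sin(jπx/L); on 0 ≤ x ≤ L, ∫sin²(jπx/L) dx = L/2 and ∫sin(jπx/L)·sin(lπx/L) dx = 0 for j ≠ l, so only diagonal terms survive in ∫|ψ|² and ∫ψ·ψ″; ∫ψ·ψ′ dx = [ψ²/2] between the walls = 0.
State is unnormalized: ∫|ψ|² dx = 24.141, and ∫ψ*·(−ħ²/2m · ψ'') dx = 28.209, so ⟨T⟩ = 28.209 / 24.141.
⟨T⟩ = 1.1685.

1.17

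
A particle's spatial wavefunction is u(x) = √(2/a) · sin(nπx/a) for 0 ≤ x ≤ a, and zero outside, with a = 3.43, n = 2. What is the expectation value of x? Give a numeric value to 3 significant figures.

⟨x⟩ = ∫ x·|u|² dx (integrals over the domain).
With sin²θ = (1 − cos2θ)/2 on 0 ≤ x ≤ a: ∫sin²(nπx/a) dx = a/2, ∫x·sin²(nπx/a) dx = a²/4, ∫x²·sin²(nπx/a) dx = a³·(1/6 − 1/(4n²π²)); higher powers xᵏ the same way, integrating xᵏ·cos(2nπx/a) by parts.
⟨x⟩ = 1.7150.

1.72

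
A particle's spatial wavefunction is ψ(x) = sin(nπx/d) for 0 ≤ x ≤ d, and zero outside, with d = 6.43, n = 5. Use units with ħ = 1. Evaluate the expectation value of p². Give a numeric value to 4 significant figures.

p² ψ = −ħ² d²ψ/dx²; ⟨p²⟩ = −ħ² ∫ ψ*·ψ'' dx / ∫|ψ|² dx.
d/dx sin(nπx/d) = (nπ/d)·cos(nπx/d) and d²/dx² sin(nπx/d) = −(nπ/d)²·sin(nπx/d); on 0 ≤ x ≤ d, ∫sin²(nπx/d) dx = d/2 and ∫sin(nπx/d)·cos(nπx/d) dx = 0.
State is unnormalized: ∫|ψ|² dx = 3.2150, and ∫ψ*·(−ħ² ψ'') dx = 19.187, so ⟨p²⟩ = 19.187 / 3.2150.
⟨p²⟩ = 5.9678.

5.968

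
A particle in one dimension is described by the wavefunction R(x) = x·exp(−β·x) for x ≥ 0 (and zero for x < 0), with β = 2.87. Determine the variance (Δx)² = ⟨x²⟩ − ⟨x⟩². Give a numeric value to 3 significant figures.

Compute ⟨x⟩ and ⟨x²⟩ separately, then (Δx)² = ⟨x²⟩ − ⟨x⟩².
Every integrand reduces to terms xʲ·e^(−2βx) on [0, ∞); use ∫₀^∞ xʲ·e^(−2βx) dx = j!/(2β)^(j+1).
Normalization: ∫|R|² dx = 0.010575.
⟨x⟩ = 0.52265 and ⟨x²⟩ = 0.36421.
(Δx)² = 0.36421 − (0.52265)² = 0.091054.

0.0911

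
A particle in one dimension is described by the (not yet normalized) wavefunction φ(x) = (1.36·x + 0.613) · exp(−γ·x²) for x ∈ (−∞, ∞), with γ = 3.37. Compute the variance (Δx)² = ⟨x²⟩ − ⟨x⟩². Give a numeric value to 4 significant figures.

0.05573

Compute ⟨x⟩ and ⟨x²⟩ separately, then (Δx)² = ⟨x²⟩ − ⟨x⟩².
Expand each integrand as polynomial × e^(−2γx²) and use ∫x^(2j)·e^(−2γx²) dx = (2j−1)!!/(4γ)^j · √(π/(2γ)), odd powers → 0; here √(π/(2γ)) = 0.68272.
Normalization: ∫|φ|² dx = 0.35022.
⟨x⟩ = 0.24112 and ⟨x²⟩ = 0.11387.
(Δx)² = 0.11387 − (0.24112)² = 0.055729.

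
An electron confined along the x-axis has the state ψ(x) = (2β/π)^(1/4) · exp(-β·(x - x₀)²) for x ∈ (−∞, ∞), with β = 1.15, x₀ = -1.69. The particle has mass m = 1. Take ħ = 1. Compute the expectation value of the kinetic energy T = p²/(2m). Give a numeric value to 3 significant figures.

T = −(ħ²/2m) d²/dx², so ⟨T⟩ = −(ħ²/2m) ∫ ψ*·ψ'' dx; with m = 1.
Gaussian moments (u = x − x₀): ∫u^(2j)·e^(−2βu²) du = (2j−1)!!/(4β)^j · √(π/(2β)), odd powers integrate to 0; here √(π/(2β)) = 1.1687. Derivatives: d/dx e^(−βu²) = −2βu·e^(−βu²), d²/dx² e^(−βu²) = (4β²u² − 2β)·e^(−βu²).
⟨T⟩ = 0.57500.

0.575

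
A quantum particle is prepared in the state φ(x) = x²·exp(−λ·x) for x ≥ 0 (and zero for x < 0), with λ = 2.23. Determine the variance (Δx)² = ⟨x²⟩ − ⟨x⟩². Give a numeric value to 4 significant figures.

Compute ⟨x⟩ and ⟨x²⟩ separately, then (Δx)² = ⟨x²⟩ − ⟨x⟩².
Every integrand reduces to terms xʲ·e^(−2λx) on [0, ∞); use ∫₀^∞ xʲ·e^(−2λx) dx = j!/(2λ)^(j+1).
Normalization: ∫|φ|² dx = 0.013600.
⟨x⟩ = 1.1211 and ⟨x²⟩ = 1.5082.
(Δx)² = 1.5082 − (1.1211)² = 0.25136.

0.2514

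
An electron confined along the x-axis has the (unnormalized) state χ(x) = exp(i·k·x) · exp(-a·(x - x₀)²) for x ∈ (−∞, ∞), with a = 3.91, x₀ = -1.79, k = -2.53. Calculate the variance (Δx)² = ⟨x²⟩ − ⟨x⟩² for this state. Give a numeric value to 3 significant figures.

0.0639

Compute ⟨x⟩ and ⟨x²⟩ separately, then (Δx)² = ⟨x²⟩ − ⟨x⟩².
Gaussian moments (u = x − x₀): ∫u^(2j)·e^(−2au²) du = (2j−1)!!/(4a)^j · √(π/(2a)), odd powers integrate to 0; here √(π/(2a)) = 0.63383.
Normalization: ∫|χ|² dx = 0.63383.
⟨x⟩ = -1.7900 and ⟨x²⟩ = 3.2680.
(Δx)² = 3.2680 − (-1.7900)² = 0.063939.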